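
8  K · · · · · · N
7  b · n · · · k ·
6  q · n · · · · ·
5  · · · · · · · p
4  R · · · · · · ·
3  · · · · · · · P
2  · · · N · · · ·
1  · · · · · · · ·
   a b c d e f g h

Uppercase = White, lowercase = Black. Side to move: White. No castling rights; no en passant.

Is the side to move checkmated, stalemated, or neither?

White to move; white king on a8.
In check: yes, from the black knight on c7.
King squares — a7: attacked by Qa6; b7: attacked by Qa6; b8: attacked by Nc6.
Legal moves for White: none.
In check with no legal moves → checkmate.

checkmate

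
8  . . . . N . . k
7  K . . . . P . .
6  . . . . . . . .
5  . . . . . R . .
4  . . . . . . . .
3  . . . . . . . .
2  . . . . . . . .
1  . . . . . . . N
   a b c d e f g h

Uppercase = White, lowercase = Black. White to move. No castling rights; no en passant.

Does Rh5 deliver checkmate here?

yes

After Rh5: black king on h8; in check: yes, from the white rook on h5.
King squares — g7: attacked by Ne8; h7: attacked by Rh5; g8: attacked by Pf7.
Black has no legal moves → checkmate.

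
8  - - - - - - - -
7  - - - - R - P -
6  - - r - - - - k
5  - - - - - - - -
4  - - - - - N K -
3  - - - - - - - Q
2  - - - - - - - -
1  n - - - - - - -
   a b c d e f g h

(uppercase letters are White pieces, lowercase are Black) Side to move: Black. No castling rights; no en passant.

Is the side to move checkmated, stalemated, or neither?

checkmate

Black to move; black king on h6.
In check: yes, from the white queen on h3.
King squares — g5: attacked by Kg4; h5: attacked by Qh3; g6: attacked by Nf4; g7: attacked by Re7; h7: attacked by Qh3.
Legal moves for Black: none.
In check with no legal moves → checkmate.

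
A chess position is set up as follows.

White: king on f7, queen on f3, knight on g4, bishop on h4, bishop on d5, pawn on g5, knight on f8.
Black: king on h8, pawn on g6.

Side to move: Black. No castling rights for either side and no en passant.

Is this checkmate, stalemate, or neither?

Black to move; black king on h8.
In check: no.
King squares — g7: attacked by Kf7; h7: attacked by Nf8; g8: attacked by Kf7.
Legal moves for Black: none.
Not in check and no legal moves → stalemate.

stalemate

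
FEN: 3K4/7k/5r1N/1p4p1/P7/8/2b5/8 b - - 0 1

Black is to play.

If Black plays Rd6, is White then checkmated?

no

After Rd6: white king on d8; in check: yes, from the black rook on d6.
White has 4 legal replies: Ke8, Kc8, Ke7, Kc7.
In check but a legal move exists → not checkmate.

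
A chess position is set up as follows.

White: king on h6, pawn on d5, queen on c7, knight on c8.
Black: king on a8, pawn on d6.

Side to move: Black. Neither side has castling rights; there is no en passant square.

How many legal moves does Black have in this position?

Black to move; king on a8.
In check: no.
Legal moves: none.
Count: 0.

0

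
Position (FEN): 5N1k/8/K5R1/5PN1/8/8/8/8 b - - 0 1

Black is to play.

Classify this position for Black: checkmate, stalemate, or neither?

Black to move; black king on h8.
In check: no.
King squares — g7: attacked by Rg6; h7: attacked by Ng5; g8: attacked by Rg6.
Legal moves for Black: none.
Not in check and no legal moves → stalemate.

stalemate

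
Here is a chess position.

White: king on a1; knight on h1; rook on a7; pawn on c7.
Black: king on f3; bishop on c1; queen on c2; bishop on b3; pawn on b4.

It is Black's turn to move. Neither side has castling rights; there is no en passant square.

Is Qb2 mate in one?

After Qb2: white king on a1; in check: yes, from the black queen on b2.
King squares — b1: attacked by Qb2; a2: attacked by Qb2; b2: attacked by Bc1.
White has no legal moves → checkmate.

yes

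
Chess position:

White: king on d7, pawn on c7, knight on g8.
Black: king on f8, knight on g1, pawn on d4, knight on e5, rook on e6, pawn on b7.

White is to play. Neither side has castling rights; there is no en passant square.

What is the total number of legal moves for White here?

3

White to move; king on d7.
In check: yes, from the black knight on e5.
Legal moves: Kd8, Kc8, Kxe6.
Count: 3.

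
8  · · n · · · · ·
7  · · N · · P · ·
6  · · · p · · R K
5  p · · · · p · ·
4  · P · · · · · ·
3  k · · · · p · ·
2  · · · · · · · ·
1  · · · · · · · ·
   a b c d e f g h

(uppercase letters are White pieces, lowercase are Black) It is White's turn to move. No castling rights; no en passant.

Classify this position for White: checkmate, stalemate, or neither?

White to move; white king on h6.
In check: no.
Legal moves for White include: Ne8, Na8, Ne6, Na6, Nd5, Nb5+, Kh7, Kg7, Kh5, Kg5, Rg8, Rg7, Rf6, Re6, Rxd6, Rg5, Rg4, Rg3, ... (list truncated; more exist).
White has legal moves and is not in check → neither.

neither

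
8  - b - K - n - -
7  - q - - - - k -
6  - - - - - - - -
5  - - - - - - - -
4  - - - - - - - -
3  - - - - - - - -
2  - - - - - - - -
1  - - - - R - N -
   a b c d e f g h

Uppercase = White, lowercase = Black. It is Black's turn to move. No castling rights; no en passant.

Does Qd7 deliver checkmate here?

After Qd7: white king on d8; in check: yes, from the black queen on d7.
King squares — c7: attacked by Qd7; d7: attacked by Nf8; e7: attacked by Qd7; c8: attacked by Qd7; e8: attacked by Qd7.
White has no legal moves → checkmate.

yes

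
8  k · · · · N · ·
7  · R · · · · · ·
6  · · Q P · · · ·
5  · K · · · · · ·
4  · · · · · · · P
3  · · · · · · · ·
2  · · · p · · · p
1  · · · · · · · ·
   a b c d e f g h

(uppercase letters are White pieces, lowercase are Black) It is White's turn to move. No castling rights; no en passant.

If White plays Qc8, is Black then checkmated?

yes

After Qc8: black king on a8; in check: yes, from the white queen on c8.
King squares — a7: attacked by Rb7; b7: attacked by Qc8; b8: attacked by Rb7.
Black has no legal moves → checkmate.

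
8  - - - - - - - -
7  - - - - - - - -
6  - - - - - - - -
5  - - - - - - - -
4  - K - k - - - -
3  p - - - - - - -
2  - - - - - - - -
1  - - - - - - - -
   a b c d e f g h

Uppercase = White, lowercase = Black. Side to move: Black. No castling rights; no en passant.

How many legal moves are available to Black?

Black to move; king on d4.
In check: no.
Legal moves: Ke5, Kd5, Ke4, Ke3, Kd3, a2.
Count: 6.

6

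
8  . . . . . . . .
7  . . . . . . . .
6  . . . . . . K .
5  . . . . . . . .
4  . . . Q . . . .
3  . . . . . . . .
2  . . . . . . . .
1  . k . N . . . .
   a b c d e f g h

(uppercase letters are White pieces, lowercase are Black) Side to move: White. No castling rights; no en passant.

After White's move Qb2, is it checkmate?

yes

After Qb2: black king on b1; in check: yes, from the white queen on b2.
King squares — a1: attacked by Qb2; c1: attacked by Qb2; a2: attacked by Qb2; b2: attacked by Nd1; c2: attacked by Qb2.
Black has no legal moves → checkmate.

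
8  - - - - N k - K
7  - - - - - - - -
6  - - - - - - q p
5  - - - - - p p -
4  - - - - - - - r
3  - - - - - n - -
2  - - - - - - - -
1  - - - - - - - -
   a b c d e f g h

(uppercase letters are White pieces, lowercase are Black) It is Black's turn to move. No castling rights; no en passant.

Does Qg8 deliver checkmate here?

After Qg8: white king on h8; in check: yes, from the black queen on g8.
King squares — g7: attacked by Kf8; h7: attacked by Qg8; g8: attacked by Kf8.
White has no legal moves → checkmate.

yes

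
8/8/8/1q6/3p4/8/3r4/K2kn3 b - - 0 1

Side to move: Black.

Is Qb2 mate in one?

yes

After Qb2: white king on a1; in check: yes, from the black queen on b2.
King squares — b1: attacked by Qb2; a2: attacked by Qb2; b2: attacked by Rd2.
White has no legal moves → checkmate.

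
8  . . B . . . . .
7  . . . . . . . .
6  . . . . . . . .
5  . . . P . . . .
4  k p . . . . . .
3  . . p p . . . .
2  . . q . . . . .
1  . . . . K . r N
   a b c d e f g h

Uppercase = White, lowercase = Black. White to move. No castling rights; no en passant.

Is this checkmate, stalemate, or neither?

White to move; white king on e1.
In check: yes, from the black rook on g1.
King squares — d1: attacked by Rg1; f1: attacked by Rg1; d2: attacked by Qc2; e2: attacked by Qc2; f2: attacked by Qc2.
Legal moves for White: none.
In check with no legal moves → checkmate.

checkmate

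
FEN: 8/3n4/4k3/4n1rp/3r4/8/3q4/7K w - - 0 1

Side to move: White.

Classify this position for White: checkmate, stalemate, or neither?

White to move; white king on h1.
In check: no.
King squares — g1: attacked by Rg5; g2: attacked by Qd2; h2: attacked by Qd2.
Legal moves for White: none.
Not in check and no legal moves → stalemate.

stalemate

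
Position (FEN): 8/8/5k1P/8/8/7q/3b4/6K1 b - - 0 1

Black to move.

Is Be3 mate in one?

yes

After Be3: white king on g1; in check: yes, from the black bishop on e3.
King squares — f1: attacked by Qh3; h1: attacked by Qh3; f2: attacked by Be3; g2: attacked by Qh3; h2: attacked by Qh3.
White has no legal moves → checkmate.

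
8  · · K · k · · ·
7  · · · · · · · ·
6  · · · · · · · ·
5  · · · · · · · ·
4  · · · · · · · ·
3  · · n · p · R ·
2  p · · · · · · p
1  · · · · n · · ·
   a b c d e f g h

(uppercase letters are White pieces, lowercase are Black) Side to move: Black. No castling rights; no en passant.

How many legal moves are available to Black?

23

Black to move; king on e8.
In check: no.
Legal moves: Kf8, Kf7, Ke7, Nd5, Nb5, Ne4, Na4, Ne2, Nd1, Nb1, Nf3, Nd3, Ng2, Nc2, e2, h1=Q, h1=R, h1=B, h1=N, a1=Q, a1=R, a1=B, a1=N.
Count: 23.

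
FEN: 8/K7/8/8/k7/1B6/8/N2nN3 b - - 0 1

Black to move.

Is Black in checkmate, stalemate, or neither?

neither

Black to move; black king on a4.
In check: yes, from the white bishop on b3.
King squares — a3: available; b3: attacked by Na1; b4: available; a5: available; b5: available.
Legal moves for Black: Kb5, Ka5, Kb4, Ka3.
Black is in check but has 4 legal moves → neither.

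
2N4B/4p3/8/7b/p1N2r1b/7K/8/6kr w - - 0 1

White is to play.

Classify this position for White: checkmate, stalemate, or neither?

White to move; white king on h3.
In check: yes, from the black rook on h1.
King squares — g2: attacked by Kg1; h2: attacked by Kg1; g3: attacked by Bh4; g4: attacked by Rf4; h4: attacked by Rh1.
Legal moves for White: none.
In check with no legal moves → checkmate.

checkmate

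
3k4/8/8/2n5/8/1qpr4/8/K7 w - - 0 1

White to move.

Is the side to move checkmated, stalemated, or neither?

stalemate

White to move; white king on a1.
In check: no.
King squares — b1: attacked by Qb3; a2: attacked by Qb3; b2: attacked by Qb3.
Legal moves for White: none.
Not in check and no legal moves → stalemate.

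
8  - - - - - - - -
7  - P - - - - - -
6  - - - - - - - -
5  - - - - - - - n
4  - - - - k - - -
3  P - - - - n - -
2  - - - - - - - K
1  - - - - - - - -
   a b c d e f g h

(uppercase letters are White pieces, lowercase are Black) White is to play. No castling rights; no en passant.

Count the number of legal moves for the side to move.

3

White to move; king on h2.
In check: yes, from the black knight on f3.
Legal moves: Kh3, Kg2, Kh1.
Count: 3.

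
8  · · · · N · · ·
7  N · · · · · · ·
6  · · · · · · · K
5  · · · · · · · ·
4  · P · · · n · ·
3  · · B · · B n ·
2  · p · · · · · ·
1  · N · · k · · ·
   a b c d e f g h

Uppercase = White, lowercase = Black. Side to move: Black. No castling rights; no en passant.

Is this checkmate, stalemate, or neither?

neither

Black to move; black king on e1.
In check: yes, from the white bishop on c3.
Legal moves for Black: Kf2, Kf1.
Black is in check but has 2 legal moves → neither.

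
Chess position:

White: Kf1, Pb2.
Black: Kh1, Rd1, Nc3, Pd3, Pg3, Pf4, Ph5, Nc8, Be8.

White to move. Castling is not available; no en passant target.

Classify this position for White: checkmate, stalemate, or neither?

White to move; white king on f1.
In check: yes, from the black rook on d1.
King squares — e1: attacked by Rd1; g1: attacked by Rd1; e2: attacked by Nc3; f2: attacked by Pg3; g2: attacked by Kh1.
Legal moves for White: none.
In check with no legal moves → checkmate.

checkmate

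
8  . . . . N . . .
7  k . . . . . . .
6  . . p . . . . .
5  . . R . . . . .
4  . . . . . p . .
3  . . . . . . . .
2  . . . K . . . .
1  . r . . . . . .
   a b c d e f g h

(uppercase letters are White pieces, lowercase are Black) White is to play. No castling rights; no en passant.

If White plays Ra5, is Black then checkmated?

no

After Ra5: black king on a7; in check: yes, from the white rook on a5.
Black has 3 legal replies: Kb8, Kb7, Kb6.
In check but a legal move exists → not checkmate.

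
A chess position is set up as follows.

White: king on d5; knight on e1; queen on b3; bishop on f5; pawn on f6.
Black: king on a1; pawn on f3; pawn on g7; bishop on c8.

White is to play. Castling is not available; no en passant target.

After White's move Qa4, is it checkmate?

no

After Qa4: black king on a1; in check: yes, from the white queen on a4.
Black has 1 legal reply: Kb2.
In check but a legal move exists → not checkmate.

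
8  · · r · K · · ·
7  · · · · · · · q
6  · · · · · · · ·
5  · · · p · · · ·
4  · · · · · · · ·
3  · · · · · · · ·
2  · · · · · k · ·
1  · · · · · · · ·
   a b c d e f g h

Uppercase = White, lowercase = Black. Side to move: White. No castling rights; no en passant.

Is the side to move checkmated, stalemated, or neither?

checkmate

White to move; white king on e8.
In check: yes, from the black rook on c8.
King squares — d7: attacked by Qh7; e7: attacked by Qh7; f7: attacked by Qh7; d8: attacked by Rc8; f8: attacked by Rc8.
Legal moves for White: none.
In check with no legal moves → checkmate.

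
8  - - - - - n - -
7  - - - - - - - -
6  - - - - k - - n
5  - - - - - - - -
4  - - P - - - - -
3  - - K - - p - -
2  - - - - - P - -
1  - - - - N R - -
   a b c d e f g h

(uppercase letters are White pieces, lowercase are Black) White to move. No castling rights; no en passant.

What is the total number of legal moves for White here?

White to move; king on c3.
In check: no.
Legal moves: Kd4, Kb4, Kd3, Kb3, Kd2, Kc2, Kb2, Rh1, Rg1, Nxf3, Nd3, Ng2, Nc2, c5.
Count: 14.

14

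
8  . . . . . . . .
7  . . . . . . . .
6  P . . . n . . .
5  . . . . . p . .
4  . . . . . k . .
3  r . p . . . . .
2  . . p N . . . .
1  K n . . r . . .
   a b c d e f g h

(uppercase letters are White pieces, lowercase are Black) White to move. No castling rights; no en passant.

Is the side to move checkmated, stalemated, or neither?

White to move; white king on a1.
In check: yes, from the black rook on a3.
King squares — b1: attacked by Re1; a2: attacked by Ra3; b2: attacked by Pc3.
Legal moves for White: none.
In check with no legal moves → checkmate.

checkmate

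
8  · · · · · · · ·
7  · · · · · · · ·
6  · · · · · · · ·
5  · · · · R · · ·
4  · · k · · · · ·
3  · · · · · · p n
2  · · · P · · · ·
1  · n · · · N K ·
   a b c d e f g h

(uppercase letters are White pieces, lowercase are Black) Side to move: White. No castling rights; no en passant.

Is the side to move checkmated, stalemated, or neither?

neither

White to move; white king on g1.
In check: yes, from the black knight on h3.
Legal moves for White: Kg2, Kh1.
White is in check but has 2 legal moves → neither.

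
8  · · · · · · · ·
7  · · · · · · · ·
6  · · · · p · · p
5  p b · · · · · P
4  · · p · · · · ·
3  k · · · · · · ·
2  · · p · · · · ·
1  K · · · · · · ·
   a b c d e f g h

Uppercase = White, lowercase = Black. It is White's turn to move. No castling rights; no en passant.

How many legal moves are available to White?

0

White to move; king on a1.
In check: no.
Legal moves: none.
Count: 0.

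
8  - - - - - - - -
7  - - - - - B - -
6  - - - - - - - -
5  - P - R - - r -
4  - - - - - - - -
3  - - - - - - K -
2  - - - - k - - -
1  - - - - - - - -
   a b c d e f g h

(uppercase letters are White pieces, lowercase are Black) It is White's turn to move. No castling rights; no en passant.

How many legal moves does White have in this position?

5

White to move; king on g3.
In check: yes, from the black rook on g5.
Legal moves: Kh4, Kf4, Kh3, Kh2, Rxg5.
Count: 5.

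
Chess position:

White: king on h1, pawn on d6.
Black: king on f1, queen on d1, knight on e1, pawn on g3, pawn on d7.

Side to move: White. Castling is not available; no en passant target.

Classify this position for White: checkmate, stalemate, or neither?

White to move; white king on h1.
In check: no.
King squares — g1: attacked by Kf1; g2: attacked by Ne1; h2: attacked by Pg3.
Legal moves for White: none.
Not in check and no legal moves → stalemate.

stalemate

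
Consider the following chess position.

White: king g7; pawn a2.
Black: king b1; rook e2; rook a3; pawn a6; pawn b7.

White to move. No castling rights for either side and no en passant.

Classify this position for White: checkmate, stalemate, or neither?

neither

White to move; white king on g7.
In check: no.
Legal moves for White: Kh8, Kg8, Kf8, Kh7, Kf7, Kh6, Kg6, Kf6.
White has 8 legal moves and is not in check → neither.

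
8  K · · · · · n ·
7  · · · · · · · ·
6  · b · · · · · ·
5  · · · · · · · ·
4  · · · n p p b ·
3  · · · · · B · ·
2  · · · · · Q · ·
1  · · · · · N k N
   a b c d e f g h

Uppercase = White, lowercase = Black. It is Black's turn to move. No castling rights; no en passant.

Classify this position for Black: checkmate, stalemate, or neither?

checkmate

Black to move; black king on g1.
In check: yes, from the white queen on f2.
King squares — f1: attacked by Qf2; h1: attacked by Bf3; f2: attacked by Nh1; g2: attacked by Qf2; h2: attacked by Nf1.
Legal moves for Black: none.
In check with no legal moves → checkmate.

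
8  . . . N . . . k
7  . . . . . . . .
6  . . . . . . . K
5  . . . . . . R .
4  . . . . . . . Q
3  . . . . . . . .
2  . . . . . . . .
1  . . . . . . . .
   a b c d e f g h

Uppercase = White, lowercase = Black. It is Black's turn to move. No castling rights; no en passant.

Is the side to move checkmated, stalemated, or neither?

Black to move; black king on h8.
In check: no.
King squares — g7: attacked by Rg5; h7: attacked by Kh6; g8: attacked by Rg5.
Legal moves for Black: none.
Not in check and no legal moves → stalemate.

stalemate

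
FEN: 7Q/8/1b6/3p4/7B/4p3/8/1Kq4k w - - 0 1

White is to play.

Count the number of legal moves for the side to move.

White to move; king on b1.
In check: yes, from the black queen on c1.
Legal moves: Ka2, Kxc1.
Count: 2.

2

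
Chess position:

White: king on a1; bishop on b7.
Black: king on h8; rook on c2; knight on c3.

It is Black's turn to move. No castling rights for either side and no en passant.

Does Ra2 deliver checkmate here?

After Ra2: white king on a1; in check: yes, from the black rook on a2.
King squares — b1: attacked by Nc3; a2: attacked by Nc3; b2: attacked by Ra2.
White has no legal moves → checkmate.

yes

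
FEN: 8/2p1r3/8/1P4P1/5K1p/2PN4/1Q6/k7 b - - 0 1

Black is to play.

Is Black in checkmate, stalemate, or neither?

Black to move; black king on a1.
In check: yes, from the white queen on b2.
King squares — b1: attacked by Qb2; a2: attacked by Qb2; b2: attacked by Nd3.
Legal moves for Black: none.
In check with no legal moves → checkmate.

checkmate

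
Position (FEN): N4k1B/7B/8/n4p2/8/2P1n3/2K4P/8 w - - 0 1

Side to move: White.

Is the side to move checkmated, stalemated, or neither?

neither

White to move; white king on c2.
In check: yes, from the black knight on e3.
Legal moves for White: Kd3, Kd2, Kb2, Kc1, Kb1.
White is in check but has 5 legal moves → neither.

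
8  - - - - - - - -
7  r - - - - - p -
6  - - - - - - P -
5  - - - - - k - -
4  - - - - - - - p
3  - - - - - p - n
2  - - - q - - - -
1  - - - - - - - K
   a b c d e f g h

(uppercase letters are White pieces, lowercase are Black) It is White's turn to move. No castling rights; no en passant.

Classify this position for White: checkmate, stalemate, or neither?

stalemate

White to move; white king on h1.
In check: no.
King squares — g1: attacked by Nh3; g2: attacked by Qd2; h2: attacked by Qd2.
Legal moves for White: none.
Not in check and no legal moves → stalemate.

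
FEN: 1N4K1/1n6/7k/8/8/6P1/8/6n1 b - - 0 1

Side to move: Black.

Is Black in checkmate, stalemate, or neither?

Black to move; black king on h6.
In check: no.
Legal moves for Black: Nd8, Nd6, Nc5, Na5, Kg6, Kh5, Kg5, Nh3, Nf3, Ne2.
Black has 10 legal moves and is not in check → neither.

neither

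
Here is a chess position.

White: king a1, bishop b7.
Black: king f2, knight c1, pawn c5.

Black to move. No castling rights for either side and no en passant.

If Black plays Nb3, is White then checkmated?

no

After Nb3: white king on a1; in check: yes, from the black knight on b3.
White has 3 legal replies: Kb2, Ka2, Kb1.
In check but a legal move exists → not checkmate.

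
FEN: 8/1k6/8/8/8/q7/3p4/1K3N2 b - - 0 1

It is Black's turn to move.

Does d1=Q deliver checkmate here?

yes

After d1=Q: white king on b1; in check: yes, from the black queen on d1.
King squares — a1: attacked by Qd1; c1: attacked by Qd1; a2: attacked by Qa3; b2: attacked by Qa3; c2: attacked by Qd1.
White has no legal moves → checkmate.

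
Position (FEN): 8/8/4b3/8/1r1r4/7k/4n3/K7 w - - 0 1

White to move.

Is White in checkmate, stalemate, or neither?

stalemate

White to move; white king on a1.
In check: no.
King squares — b1: attacked by Rb4; a2: attacked by Be6; b2: attacked by Rb4.
Legal moves for White: none.
Not in check and no legal moves → stalemate.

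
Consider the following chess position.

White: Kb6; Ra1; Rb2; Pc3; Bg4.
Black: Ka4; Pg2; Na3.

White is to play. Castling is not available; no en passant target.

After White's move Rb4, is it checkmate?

After Rb4: black king on a4; in check: yes, from the white rook on b4.
King squares — a3: own knight; b3: attacked by Rb4; b4: attacked by Pc3; a5: attacked by Kb6; b5: attacked by Rb4.
Black has no legal moves → checkmate.

yes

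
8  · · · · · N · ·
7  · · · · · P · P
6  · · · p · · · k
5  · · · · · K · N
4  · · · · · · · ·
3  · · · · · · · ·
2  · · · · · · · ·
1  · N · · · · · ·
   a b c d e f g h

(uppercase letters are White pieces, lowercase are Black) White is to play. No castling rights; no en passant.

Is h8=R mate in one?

After h8=R: black king on h6; in check: yes, from the white rook on h8.
King squares — g5: attacked by Kf5; h5: attacked by Rh8; g6: attacked by Kf5; g7: attacked by Nh5; h7: attacked by Nf8.
Black has no legal moves → checkmate.

yes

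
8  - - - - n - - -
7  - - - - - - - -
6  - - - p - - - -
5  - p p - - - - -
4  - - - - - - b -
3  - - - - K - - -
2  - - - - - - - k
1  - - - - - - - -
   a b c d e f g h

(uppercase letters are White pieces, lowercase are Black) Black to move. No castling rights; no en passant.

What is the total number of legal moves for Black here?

Black to move; king on h2.
In check: no.
Legal moves: Ng7, Nc7, Nf6, Bc8, Bd7, Be6, Bh5, Bf5, Bh3, Bf3, Be2, Bd1, Kh3, Kg3, Kg2, Kh1, Kg1, d5, c4, b4.
Count: 20.

20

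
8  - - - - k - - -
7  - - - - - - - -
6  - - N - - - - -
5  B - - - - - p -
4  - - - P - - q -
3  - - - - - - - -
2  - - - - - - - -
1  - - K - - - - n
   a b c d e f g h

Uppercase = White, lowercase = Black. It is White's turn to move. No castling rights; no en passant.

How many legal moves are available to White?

White to move; king on c1.
In check: no.
Legal moves: Nd8, Nb8, Ne7, Na7, Ne5, Nb4, Bd8, Bc7, Bb6, Bb4, Bc3, Bd2, Be1, Kd2, Kc2, Kb2, Kb1, d5.
Count: 18.

18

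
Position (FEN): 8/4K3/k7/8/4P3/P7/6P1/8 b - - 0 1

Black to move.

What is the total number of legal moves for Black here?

5

Black to move; king on a6.
In check: no.
Legal moves: Kb7, Ka7, Kb6, Kb5, Ka5.
Count: 5.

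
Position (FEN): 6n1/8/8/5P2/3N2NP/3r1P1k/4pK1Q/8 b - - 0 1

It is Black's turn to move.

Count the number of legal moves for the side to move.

Black to move; king on h3.
In check: yes, from the white queen on h2.
Legal moves: none.
Count: 0.

0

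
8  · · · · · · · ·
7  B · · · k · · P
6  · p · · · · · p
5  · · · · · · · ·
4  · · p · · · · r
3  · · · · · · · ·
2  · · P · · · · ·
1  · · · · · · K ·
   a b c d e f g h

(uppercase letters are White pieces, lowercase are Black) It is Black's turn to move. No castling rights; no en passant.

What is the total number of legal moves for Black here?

Black to move; king on e7.
In check: no.
Legal moves: Kf8, Ke8, Kd8, Kf7, Kd7, Kf6, Ke6, Kd6, Rh5, Rg4+, Rf4, Re4, Rd4, Rh3, Rh2, Rh1+, h5, b5, c3.
Count: 19.

19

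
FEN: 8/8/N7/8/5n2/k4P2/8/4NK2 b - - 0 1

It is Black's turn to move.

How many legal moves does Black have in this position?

12

Black to move; king on a3.
In check: no.
Legal moves: Ng6, Ne6, Nh5, Nd5, Nh3, Nd3, Ng2, Ne2, Ka4, Kb3, Kb2, Ka2.
Count: 12.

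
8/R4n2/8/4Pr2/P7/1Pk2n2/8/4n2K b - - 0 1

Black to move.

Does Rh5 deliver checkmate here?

yes

After Rh5: white king on h1; in check: yes, from the black rook on h5.
King squares — g1: attacked by Nf3; g2: attacked by Ne1; h2: attacked by Nf3.
White has no legal moves → checkmate.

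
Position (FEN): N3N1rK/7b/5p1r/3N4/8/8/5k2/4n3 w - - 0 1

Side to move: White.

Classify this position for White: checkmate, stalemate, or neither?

checkmate

White to move; white king on h8.
In check: yes, from the black rook on g8.
King squares — g7: attacked by Rg8; h7: attacked by Rh6; g8: attacked by Bh7.
Legal moves for White: none.
In check with no legal moves → checkmate.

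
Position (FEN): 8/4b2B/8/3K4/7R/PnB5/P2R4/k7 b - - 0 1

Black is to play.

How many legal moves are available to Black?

Black to move; king on a1.
In check: yes, from the white bishop on c3.
Legal moves: none.
Count: 0.

0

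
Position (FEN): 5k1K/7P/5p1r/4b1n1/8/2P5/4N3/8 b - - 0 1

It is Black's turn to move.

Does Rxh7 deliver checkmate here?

After Rxh7: white king on h8; in check: yes, from the black rook on h7.
King squares — g7: attacked by Rh7; h7: attacked by Ng5; g8: attacked by Kf8.
White has no legal moves → checkmate.

yes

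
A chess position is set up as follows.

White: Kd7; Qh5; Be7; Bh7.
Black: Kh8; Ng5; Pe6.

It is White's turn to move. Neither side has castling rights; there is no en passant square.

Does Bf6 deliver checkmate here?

yes

After Bf6: black king on h8; in check: yes, from the white bishop on f6.
King squares — g7: attacked by Bf6; h7: attacked by Qh5; g8: attacked by Bh7.
Black has no legal moves → checkmate.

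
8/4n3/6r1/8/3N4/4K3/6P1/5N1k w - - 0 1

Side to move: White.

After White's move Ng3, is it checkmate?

After Ng3: black king on h1; in check: yes, from the white knight on g3.
Black has 4 legal replies: Kh2, Kxg2, Kg1, Rxg3+.
In check but a legal move exists → not checkmate.

no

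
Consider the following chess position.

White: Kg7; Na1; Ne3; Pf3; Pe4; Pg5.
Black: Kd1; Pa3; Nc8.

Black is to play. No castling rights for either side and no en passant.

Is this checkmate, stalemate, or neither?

neither

Black to move; black king on d1.
In check: yes, from the white knight on e3.
King squares — c1: available; e1: available; c2: attacked by Na1; d2: available; e2: available.
Legal moves for Black: Ke2, Kd2, Ke1, Kc1.
Black is in check but has 4 legal moves → neither.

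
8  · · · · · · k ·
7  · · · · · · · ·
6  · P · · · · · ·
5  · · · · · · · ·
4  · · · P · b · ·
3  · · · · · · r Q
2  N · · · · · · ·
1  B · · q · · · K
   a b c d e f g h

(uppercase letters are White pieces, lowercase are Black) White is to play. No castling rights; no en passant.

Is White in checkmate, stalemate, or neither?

White to move; white king on h1.
In check: yes, from the black queen on d1.
King squares — g1: attacked by Qd1; g2: attacked by Rg3; h2: available.
Legal moves for White: Kh2, Qf1.
White is in check but has 2 legal moves → neither.

neither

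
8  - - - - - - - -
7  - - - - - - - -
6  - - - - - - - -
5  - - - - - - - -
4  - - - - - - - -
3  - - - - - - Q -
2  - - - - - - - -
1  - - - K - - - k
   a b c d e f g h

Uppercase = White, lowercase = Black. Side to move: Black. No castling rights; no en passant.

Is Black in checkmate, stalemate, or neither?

Black to move; black king on h1.
In check: no.
King squares — g1: attacked by Qg3; g2: attacked by Qg3; h2: attacked by Qg3.
Legal moves for Black: none.
Not in check and no legal moves → stalemate.

stalemate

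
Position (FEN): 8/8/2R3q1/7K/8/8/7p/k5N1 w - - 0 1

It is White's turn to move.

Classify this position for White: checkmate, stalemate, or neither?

neither

White to move; white king on h5.
In check: yes, from the black queen on g6.
Legal moves for White: Kxg6, Kh4, Rxg6.
White is in check but has 3 legal moves → neither.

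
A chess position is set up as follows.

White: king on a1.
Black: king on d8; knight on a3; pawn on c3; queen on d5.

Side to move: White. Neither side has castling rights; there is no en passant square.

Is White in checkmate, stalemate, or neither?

stalemate

White to move; white king on a1.
In check: no.
King squares — b1: attacked by Na3; a2: attacked by Qd5; b2: attacked by Pc3.
Legal moves for White: none.
Not in check and no legal moves → stalemate.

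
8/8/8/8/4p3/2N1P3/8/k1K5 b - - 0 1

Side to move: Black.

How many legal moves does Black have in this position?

0

Black to move; king on a1.
In check: no.
Legal moves: none.
Count: 0.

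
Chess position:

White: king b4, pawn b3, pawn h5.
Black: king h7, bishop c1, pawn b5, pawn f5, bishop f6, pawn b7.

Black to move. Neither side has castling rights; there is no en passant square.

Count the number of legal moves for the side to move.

24

Black to move; king on h7.
In check: no.
Legal moves: Kh8, Kg8, Kg7, Kh6, Bh8, Bd8, Bg7, Be7+, Bfg5, Be5, Bh4, Bd4, Bc3+, Bfb2, Ba1, Bh6, Bcg5, Bf4, Be3, Ba3+, Bd2+, Bcb2, b6, f4.
Count: 24.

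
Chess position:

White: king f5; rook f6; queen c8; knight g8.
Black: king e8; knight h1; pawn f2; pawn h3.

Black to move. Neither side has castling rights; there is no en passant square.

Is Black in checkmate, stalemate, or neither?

Black to move; black king on e8.
In check: yes, from the white queen on c8.
King squares — d7: attacked by Qc8; e7: attacked by Ng8; f7: attacked by Rf6; d8: attacked by Qc8; f8: attacked by Rf6.
Legal moves for Black: none.
In check with no legal moves → checkmate.

checkmate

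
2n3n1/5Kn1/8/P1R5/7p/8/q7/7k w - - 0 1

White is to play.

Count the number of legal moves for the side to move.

White to move; king on f7.
In check: yes, from the black queen on a2.
Legal moves: Kf8, Kxg7, Kg6, Rd5, Rc4.
Count: 5.

5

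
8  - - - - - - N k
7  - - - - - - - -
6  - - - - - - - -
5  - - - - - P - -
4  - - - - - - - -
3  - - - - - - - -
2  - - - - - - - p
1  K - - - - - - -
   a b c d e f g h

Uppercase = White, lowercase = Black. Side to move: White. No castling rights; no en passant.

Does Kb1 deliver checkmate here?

After Kb1: black king on h8; in check: no.
Black is not in check, so this cannot be checkmate.

no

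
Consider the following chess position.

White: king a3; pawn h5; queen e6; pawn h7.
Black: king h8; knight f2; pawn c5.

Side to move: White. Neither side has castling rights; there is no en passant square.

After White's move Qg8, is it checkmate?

After Qg8: black king on h8; in check: yes, from the white queen on g8.
King squares — g7: attacked by Qg8; h7: attacked by Qg8; g8: attacked by Ph7.
Black has no legal moves → checkmate.

yes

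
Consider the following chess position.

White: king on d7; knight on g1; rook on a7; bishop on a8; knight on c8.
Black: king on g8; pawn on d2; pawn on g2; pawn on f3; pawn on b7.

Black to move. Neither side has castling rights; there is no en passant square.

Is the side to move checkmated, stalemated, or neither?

neither

Black to move; black king on g8.
In check: no.
Legal moves for Black: Kh8, Kf8, Kh7, Kg7, Kf7, b6, f2, d1=Q+, d1=R+, d1=B, d1=N, b5.
Black has 12 legal moves and is not in check → neither.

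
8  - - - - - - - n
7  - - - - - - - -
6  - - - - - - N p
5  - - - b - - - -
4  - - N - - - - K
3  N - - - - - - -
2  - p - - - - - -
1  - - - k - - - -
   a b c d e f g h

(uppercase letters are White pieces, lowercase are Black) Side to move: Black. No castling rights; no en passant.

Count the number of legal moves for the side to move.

Black to move; king on d1.
In check: no.
Legal moves: Nf7, Nxg6+, Bg8, Ba8, Bf7, Bb7, Be6, Bc6, Be4, Bxc4, Bf3, Bg2, Bh1, Ke2, Ke1, Kc1, h5, b1=Q, b1=R, b1=B, b1=N.
Count: 21.

21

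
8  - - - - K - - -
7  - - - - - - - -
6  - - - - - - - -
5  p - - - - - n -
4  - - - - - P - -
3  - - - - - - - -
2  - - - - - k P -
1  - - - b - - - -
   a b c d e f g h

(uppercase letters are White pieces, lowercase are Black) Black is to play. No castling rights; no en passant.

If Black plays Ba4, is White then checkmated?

no

After Ba4: white king on e8; in check: yes, from the black bishop on a4.
White has 3 legal replies: Kf8, Kd8, Ke7.
In check but a legal move exists → not checkmate.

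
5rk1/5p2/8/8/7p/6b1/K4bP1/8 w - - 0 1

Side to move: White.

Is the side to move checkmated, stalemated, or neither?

White to move; white king on a2.
In check: no.
Legal moves for White: Kb3, Ka3, Kb2, Kb1, Ka1.
White has 5 legal moves and is not in check → neither.

neither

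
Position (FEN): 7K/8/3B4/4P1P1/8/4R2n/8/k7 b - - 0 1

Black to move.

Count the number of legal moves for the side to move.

7

Black to move; king on a1.
In check: no.
Legal moves: Nxg5, Nf4, Nf2, Ng1, Kb2, Ka2, Kb1.
Count: 7.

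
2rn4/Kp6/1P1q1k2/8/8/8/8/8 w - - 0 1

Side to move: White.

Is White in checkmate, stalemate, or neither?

stalemate

White to move; white king on a7.
In check: no.
King squares — a6: attacked by Pb7; b6: own pawn; b7: attacked by Nd8; a8: attacked by Rc8; b8: attacked by Qd6.
Legal moves for White: none.
Not in check and no legal moves → stalemate.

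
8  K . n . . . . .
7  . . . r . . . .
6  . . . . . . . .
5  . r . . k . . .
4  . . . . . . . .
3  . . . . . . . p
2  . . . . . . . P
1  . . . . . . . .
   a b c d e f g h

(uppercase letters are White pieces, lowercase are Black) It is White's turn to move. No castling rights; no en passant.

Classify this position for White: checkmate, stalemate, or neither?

stalemate

White to move; white king on a8.
In check: no.
King squares — a7: attacked by Rd7; b7: attacked by Rb5; b8: attacked by Rb5.
Legal moves for White: none.
Not in check and no legal moves → stalemate.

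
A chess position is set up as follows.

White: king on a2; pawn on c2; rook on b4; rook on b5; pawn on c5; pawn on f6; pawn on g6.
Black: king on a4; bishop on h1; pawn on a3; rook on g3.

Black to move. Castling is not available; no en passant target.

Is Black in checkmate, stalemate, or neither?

checkmate

Black to move; black king on a4.
In check: yes, from the white rook on b4.
King squares — a3: own pawn; b3: attacked by Ka2; b4: attacked by Rb5; a5: attacked by Rb5; b5: attacked by Rb4.
Legal moves for Black: none.
In check with no legal moves → checkmate.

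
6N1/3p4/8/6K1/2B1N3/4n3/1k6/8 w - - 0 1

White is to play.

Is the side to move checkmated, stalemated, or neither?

White to move; white king on g5.
In check: no.
Legal moves for White include: Ne7, Nh6, Ngf6, Kh6, Kg6, Kf6, Kh5, Kh4, Kf4, Nef6, Nd6, Nc5, Ng3, Nc3, Nf2, Nd2, Bf7, Be6, ... (list truncated; more exist).
White has legal moves and is not in check → neither.

neither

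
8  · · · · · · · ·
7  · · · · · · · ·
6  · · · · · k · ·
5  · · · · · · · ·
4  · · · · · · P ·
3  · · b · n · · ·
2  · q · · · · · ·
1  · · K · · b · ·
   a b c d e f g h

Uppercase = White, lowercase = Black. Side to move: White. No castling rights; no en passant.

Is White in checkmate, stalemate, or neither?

checkmate

White to move; white king on c1.
In check: yes, from the black queen on b2.
King squares — b1: attacked by Qb2; d1: attacked by Ne3; b2: attacked by Bc3; c2: attacked by Qb2; d2: attacked by Qb2.
Legal moves for White: none.
In check with no legal moves → checkmate.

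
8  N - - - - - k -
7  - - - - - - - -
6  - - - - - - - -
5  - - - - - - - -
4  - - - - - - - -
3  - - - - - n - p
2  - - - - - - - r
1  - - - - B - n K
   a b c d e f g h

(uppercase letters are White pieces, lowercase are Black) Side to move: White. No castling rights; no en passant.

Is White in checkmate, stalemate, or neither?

White to move; white king on h1.
In check: yes, from the black rook on h2.
King squares — g1: attacked by Nf3; g2: attacked by Rh2; h2: attacked by Nf3.
Legal moves for White: none.
In check with no legal moves → checkmate.

checkmate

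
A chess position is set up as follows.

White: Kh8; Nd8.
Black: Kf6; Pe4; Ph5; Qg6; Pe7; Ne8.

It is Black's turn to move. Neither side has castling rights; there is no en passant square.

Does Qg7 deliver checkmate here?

After Qg7: white king on h8; in check: yes, from the black queen on g7.
King squares — g7: attacked by Kf6; h7: attacked by Qg7; g8: attacked by Qg7.
White has no legal moves → checkmate.

yes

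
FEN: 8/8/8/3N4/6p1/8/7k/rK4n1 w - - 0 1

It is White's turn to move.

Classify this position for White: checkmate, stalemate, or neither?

White to move; white king on b1.
In check: yes, from the black rook on a1.
Legal moves for White: Kc2, Kb2, Kxa1.
White is in check but has 3 legal moves → neither.

neither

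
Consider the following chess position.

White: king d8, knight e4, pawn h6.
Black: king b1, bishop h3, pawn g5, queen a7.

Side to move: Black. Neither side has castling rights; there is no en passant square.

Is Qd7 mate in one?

After Qd7: white king on d8; in check: yes, from the black queen on d7.
King squares — c7: attacked by Qd7; d7: attacked by Bh3; e7: attacked by Qd7; c8: attacked by Qd7; e8: attacked by Qd7.
White has no legal moves → checkmate.

yes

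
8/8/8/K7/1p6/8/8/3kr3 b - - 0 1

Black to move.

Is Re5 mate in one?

no

After Re5: white king on a5; in check: yes, from the black rook on e5.
White has 4 legal replies: Kb6, Ka6, Kxb4, Ka4.
In check but a legal move exists → not checkmate.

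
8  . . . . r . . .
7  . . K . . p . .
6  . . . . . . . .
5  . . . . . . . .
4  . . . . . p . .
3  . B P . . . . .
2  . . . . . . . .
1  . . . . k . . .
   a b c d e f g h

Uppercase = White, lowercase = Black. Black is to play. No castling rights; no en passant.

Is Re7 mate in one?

After Re7: white king on c7; in check: yes, from the black rook on e7.
White has 6 legal replies: Kd8, Kc8, Kb8, Kd6, Kc6, Kb6.
In check but a legal move exists → not checkmate.

no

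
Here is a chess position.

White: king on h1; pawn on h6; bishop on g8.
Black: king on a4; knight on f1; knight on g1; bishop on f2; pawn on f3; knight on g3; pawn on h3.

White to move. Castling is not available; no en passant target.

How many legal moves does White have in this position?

White to move; king on h1.
In check: yes, from the black knight on g3.
Legal moves: none.
Count: 0.

0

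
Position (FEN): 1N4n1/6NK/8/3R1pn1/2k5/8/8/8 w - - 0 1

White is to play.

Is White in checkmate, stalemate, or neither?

White to move; white king on h7.
In check: yes, from the black knight on g5.
King squares — g6: available; h6: attacked by Ng8; g7: own knight; g8: available; h8: available.
Legal moves for White: Kh8, Kxg8, Kg6.
White is in check but has 3 legal moves → neither.

neither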